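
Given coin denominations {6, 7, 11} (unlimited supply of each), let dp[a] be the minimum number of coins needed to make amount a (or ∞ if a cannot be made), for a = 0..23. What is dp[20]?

 a  0  1  2  3  4  5  6  7  8  9 10 11 12 13 14 15 16 17 18 19 20 21 22 23
dp  0  -  -  -  -  -  1  1  -  -  -  1  2  2  2  -  -  2  2  3  3  3  2  3
(- denotes ∞ / unreachable)

3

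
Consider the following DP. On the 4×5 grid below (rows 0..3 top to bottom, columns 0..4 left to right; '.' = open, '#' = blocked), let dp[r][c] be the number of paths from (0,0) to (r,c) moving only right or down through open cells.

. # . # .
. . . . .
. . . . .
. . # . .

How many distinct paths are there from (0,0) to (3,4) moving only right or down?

r\c   0   1   2   3   4
  0   1   0   0   0   0
  1   1   1   1   1   1
  2   1   2   3   4   5
  3   1   3   0   4   9

9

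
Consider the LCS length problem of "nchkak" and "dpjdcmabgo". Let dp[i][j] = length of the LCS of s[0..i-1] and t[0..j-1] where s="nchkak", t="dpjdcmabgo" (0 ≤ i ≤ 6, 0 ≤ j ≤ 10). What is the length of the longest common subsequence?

   ''  d  p  j  d  c  m  a  b  g  o
''  0  0  0  0  0  0  0  0  0  0  0
 n  0  0  0  0  0  0  0  0  0  0  0
 c  0  0  0  0  0  1  1  1  1  1  1
 h  0  0  0  0  0  1  1  1  1  1  1
 k  0  0  0  0  0  1  1  1  1  1  1
 a  0  0  0  0  0  1  1  2  2  2  2
 k  0  0  0  0  0  1  1  2  2  2  2

2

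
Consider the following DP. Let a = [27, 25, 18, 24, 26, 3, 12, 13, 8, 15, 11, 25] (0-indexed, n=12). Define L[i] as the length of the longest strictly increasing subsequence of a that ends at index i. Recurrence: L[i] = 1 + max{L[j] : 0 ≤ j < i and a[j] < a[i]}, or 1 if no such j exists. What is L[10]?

   i    0    1    2    3    4    5    6    7    8    9   10   11
a[i]   27   25   18   24   26    3   12   13    8   15   11   25
L[i]    1    1    1    2    3    1    2    3    2    4    3    5

3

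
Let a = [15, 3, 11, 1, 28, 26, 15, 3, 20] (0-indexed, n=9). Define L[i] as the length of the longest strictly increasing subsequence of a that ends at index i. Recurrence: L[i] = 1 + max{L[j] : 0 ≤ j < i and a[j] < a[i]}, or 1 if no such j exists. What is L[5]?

   i    0    1    2    3    4    5    6    7    8
a[i]   15    3   11    1   28   26   15    3   20
L[i]    1    1    2    1    3    3    3    2    4

3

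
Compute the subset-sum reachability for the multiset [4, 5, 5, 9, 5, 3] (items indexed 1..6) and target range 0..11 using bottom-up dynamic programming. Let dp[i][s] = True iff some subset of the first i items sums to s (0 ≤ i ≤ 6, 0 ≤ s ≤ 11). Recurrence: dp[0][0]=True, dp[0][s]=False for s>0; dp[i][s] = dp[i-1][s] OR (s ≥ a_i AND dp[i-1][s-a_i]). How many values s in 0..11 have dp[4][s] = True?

i\s   0   1   2   3   4   5   6   7   8   9  10  11
  0   T   F   F   F   F   F   F   F   F   F   F   F
  1   T   F   F   F   T   F   F   F   F   F   F   F
  2   T   F   F   F   T   T   F   F   F   T   F   F
  3   T   F   F   F   T   T   F   F   F   T   T   F
  4   T   F   F   F   T   T   F   F   F   T   T   F
  5   T   F   F   F   T   T   F   F   F   T   T   F
  6   T   F   F   T   T   T   F   T   T   T   T   F

5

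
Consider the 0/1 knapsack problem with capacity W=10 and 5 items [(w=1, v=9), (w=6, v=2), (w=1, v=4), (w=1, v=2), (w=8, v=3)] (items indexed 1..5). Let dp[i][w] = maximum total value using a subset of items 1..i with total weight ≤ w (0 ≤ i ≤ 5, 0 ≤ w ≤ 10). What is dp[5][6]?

i\w   0   1   2   3   4   5   6   7   8   9  10
  0   0   0   0   0   0   0   0   0   0   0   0
  1   0   9   9   9   9   9   9   9   9   9   9
  2   0   9   9   9   9   9   9  11  11  11  11
  3   0   9  13  13  13  13  13  13  15  15  15
  4   0   9  13  15  15  15  15  15  15  17  17
  5   0   9  13  15  15  15  15  15  15  17  17

15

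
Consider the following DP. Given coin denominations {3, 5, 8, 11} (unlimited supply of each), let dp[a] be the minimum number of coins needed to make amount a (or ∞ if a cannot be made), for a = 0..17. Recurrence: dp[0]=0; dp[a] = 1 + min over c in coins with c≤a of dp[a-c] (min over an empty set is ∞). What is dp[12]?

 a  0  1  2  3  4  5  6  7  8  9 10 11 12 13 14 15 16 17
dp  0  -  -  1  -  1  2  -  1  3  2  1  4  2  2  3  2  3
(- denotes ∞ / unreachable)

4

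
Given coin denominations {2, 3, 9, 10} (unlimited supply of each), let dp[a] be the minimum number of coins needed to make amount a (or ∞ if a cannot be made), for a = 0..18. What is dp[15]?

3

 a  0  1  2  3  4  5  6  7  8  9 10 11 12 13 14 15 16 17 18
dp  0  -  1  1  2  2  2  3  3  1  1  2  2  2  3  3  3  4  2
(- denotes ∞ / unreachable)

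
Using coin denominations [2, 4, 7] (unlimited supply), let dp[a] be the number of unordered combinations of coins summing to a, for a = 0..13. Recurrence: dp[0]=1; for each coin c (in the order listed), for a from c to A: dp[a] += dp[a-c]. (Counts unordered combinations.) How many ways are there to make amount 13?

after  coin     0     1     2     3     4     5     6     7     8     9    10    11    12    13
          2     1     0     1     0     1     0     1     0     1     0     1     0     1     0
          4     1     0     1     0     2     0     2     0     3     0     3     0     4     0
          7     1     0     1     0     2     0     2     1     3     1     3     2     4     2

2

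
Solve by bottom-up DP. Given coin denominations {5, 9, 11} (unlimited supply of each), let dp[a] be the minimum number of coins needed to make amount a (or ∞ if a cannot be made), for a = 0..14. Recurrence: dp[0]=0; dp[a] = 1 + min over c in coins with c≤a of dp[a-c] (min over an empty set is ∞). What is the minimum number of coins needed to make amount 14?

 a  0  1  2  3  4  5  6  7  8  9 10 11 12 13 14
dp  0  -  -  -  -  1  -  -  -  1  2  1  -  -  2
(- denotes ∞ / unreachable)

2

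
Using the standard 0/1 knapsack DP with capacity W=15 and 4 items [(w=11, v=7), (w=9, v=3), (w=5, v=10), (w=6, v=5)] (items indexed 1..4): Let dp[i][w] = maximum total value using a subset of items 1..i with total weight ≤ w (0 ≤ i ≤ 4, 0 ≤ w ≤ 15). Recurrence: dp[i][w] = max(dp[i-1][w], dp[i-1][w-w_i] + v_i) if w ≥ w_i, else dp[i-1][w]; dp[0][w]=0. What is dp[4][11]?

15

i\w   0   1   2   3   4   5   6   7   8   9  10  11  12  13  14  15
  0   0   0   0   0   0   0   0   0   0   0   0   0   0   0   0   0
  1   0   0   0   0   0   0   0   0   0   0   0   7   7   7   7   7
  2   0   0   0   0   0   0   0   0   0   3   3   7   7   7   7   7
  3   0   0   0   0   0  10  10  10  10  10  10  10  10  10  13  13
  4   0   0   0   0   0  10  10  10  10  10  10  15  15  15  15  15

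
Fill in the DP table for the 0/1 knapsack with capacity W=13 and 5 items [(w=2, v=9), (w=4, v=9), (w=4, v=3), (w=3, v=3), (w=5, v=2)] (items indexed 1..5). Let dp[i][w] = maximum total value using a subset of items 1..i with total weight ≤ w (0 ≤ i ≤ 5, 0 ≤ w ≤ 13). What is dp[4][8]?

i\w   0   1   2   3   4   5   6   7   8   9  10  11  12  13
  0   0   0   0   0   0   0   0   0   0   0   0   0   0   0
  1   0   0   9   9   9   9   9   9   9   9   9   9   9   9
  2   0   0   9   9   9   9  18  18  18  18  18  18  18  18
  3   0   0   9   9   9   9  18  18  18  18  21  21  21  21
  4   0   0   9   9   9  12  18  18  18  21  21  21  21  24
  5   0   0   9   9   9  12  18  18  18  21  21  21  21  24

18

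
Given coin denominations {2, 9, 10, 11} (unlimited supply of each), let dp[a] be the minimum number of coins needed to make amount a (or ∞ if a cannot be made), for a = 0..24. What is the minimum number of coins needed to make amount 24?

3

 a  0  1  2  3  4  5  6  7  8  9 10 11 12 13 14 15 16 17 18 19 20 21 22 23 24
dp  0  -  1  -  2  -  3  -  4  1  1  1  2  2  3  3  4  4  2  2  2  2  2  3  3
(- denotes ∞ / unreachable)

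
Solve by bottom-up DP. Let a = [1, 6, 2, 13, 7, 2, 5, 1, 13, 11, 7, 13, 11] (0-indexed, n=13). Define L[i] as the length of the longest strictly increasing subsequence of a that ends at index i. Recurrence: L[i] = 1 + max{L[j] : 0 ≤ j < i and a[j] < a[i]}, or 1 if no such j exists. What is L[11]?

   i    0    1    2    3    4    5    6    7    8    9   10   11   12
a[i]    1    6    2   13    7    2    5    1   13   11    7   13   11
L[i]    1    2    2    3    3    2    3    1    4    4    4    5    5

5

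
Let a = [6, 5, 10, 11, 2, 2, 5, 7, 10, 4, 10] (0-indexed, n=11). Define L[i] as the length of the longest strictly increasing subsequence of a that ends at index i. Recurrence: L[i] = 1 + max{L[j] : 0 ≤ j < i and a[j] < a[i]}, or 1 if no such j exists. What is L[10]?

4

   i    0    1    2    3    4    5    6    7    8    9   10
a[i]    6    5   10   11    2    2    5    7   10    4   10
L[i]    1    1    2    3    1    1    2    3    4    2    4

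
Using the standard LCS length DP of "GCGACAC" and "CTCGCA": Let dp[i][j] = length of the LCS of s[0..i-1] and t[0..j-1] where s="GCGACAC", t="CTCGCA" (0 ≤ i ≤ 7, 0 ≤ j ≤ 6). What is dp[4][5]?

   ''  C  T  C  G  C  A
''  0  0  0  0  0  0  0
 G  0  0  0  0  1  1  1
 C  0  1  1  1  1  2  2
 G  0  1  1  1  2  2  2
 A  0  1  1  1  2  2  3
 C  0  1  1  2  2  3  3
 A  0  1  1  2  2  3  4
 C  0  1  1  2  2  3  4

2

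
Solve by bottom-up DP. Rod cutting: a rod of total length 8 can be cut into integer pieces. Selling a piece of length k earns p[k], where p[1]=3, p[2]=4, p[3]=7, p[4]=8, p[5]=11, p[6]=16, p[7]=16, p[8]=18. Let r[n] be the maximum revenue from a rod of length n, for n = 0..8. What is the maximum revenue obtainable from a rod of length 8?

   n    0    1    2    3    4    5    6    7    8
r[n]    0    3    6    9   12   15   18   21   24

24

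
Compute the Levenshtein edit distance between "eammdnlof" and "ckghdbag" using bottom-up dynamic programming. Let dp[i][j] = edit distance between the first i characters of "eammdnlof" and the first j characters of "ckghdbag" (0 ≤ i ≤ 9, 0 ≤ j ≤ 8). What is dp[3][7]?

7

   ''  c  k  g  h  d  b  a  g
''  0  1  2  3  4  5  6  7  8
 e  1  1  2  3  4  5  6  7  8
 a  2  2  2  3  4  5  6  6  7
 m  3  3  3  3  4  5  6  7  7
 m  4  4  4  4  4  5  6  7  8
 d  5  5  5  5  5  4  5  6  7
 n  6  6  6  6  6  5  5  6  7
 l  7  7  7  7  7  6  6  6  7
 o  8  8  8  8  8  7  7  7  7
 f  9  9  9  9  9  8  8  8  8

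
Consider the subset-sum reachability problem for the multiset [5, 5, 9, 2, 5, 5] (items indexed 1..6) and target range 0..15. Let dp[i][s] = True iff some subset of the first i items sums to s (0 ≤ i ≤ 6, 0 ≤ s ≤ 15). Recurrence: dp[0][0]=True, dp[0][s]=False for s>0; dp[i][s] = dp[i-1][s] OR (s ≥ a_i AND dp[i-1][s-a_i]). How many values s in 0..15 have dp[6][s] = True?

10

i\s   0   1   2   3   4   5   6   7   8   9  10  11  12  13  14  15
  0   T   F   F   F   F   F   F   F   F   F   F   F   F   F   F   F
  1   T   F   F   F   F   T   F   F   F   F   F   F   F   F   F   F
  2   T   F   F   F   F   T   F   F   F   F   T   F   F   F   F   F
  3   T   F   F   F   F   T   F   F   F   T   T   F   F   F   T   F
  4   T   F   T   F   F   T   F   T   F   T   T   T   T   F   T   F
  5   T   F   T   F   F   T   F   T   F   T   T   T   T   F   T   T
  6   T   F   T   F   F   T   F   T   F   T   T   T   T   F   T   T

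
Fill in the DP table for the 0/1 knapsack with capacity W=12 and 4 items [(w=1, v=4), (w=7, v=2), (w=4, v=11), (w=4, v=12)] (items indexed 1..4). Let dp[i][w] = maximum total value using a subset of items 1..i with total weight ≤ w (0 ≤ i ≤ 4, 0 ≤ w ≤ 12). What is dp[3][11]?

i\w   0   1   2   3   4   5   6   7   8   9  10  11  12
  0   0   0   0   0   0   0   0   0   0   0   0   0   0
  1   0   4   4   4   4   4   4   4   4   4   4   4   4
  2   0   4   4   4   4   4   4   4   6   6   6   6   6
  3   0   4   4   4  11  15  15  15  15  15  15  15  17
  4   0   4   4   4  12  16  16  16  23  27  27  27  27

15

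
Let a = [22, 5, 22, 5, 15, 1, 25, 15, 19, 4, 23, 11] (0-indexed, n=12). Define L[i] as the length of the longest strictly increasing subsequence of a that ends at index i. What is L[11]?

3

   i    0    1    2    3    4    5    6    7    8    9   10   11
a[i]   22    5   22    5   15    1   25   15   19    4   23   11
L[i]    1    1    2    1    2    1    3    2    3    2    4    3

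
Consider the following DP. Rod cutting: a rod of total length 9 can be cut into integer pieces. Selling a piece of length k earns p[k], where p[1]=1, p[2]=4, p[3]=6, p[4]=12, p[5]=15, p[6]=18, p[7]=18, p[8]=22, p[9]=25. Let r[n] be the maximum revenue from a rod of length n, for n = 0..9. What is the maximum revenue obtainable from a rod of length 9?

27

   n    0    1    2    3    4    5    6    7    8    9
r[n]    0    1    4    6   12   15   18   19   24   27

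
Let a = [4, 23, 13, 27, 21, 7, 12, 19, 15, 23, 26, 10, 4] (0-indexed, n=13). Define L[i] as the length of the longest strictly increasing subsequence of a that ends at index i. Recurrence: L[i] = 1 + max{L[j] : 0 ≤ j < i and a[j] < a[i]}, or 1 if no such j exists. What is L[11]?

3

   i    0    1    2    3    4    5    6    7    8    9   10   11   12
a[i]    4   23   13   27   21    7   12   19   15   23   26   10    4
L[i]    1    2    2    3    3    2    3    4    4    5    6    3    1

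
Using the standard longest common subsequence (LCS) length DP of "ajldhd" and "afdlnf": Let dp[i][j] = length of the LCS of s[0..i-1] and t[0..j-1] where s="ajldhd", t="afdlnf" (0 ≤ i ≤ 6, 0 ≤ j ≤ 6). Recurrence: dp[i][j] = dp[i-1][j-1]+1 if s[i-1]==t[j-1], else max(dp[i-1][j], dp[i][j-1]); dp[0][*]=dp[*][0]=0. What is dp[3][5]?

   ''  a  f  d  l  n  f
''  0  0  0  0  0  0  0
 a  0  1  1  1  1  1  1
 j  0  1  1  1  1  1  1
 l  0  1  1  1  2  2  2
 d  0  1  1  2  2  2  2
 h  0  1  1  2  2  2  2
 d  0  1  1  2  2  2  2

2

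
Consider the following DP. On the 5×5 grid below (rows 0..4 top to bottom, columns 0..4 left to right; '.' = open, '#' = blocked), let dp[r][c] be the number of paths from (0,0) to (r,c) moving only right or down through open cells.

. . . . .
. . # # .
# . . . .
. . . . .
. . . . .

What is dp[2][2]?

2

r\c   0   1   2   3   4
  0   1   1   1   1   1
  1   1   2   0   0   1
  2   0   2   2   2   3
  3   0   2   4   6   9
  4   0   2   6  12  21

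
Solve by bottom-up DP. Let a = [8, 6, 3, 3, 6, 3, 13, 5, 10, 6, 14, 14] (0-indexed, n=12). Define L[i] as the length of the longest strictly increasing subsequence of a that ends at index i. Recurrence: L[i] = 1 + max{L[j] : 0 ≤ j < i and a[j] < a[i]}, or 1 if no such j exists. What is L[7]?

   i    0    1    2    3    4    5    6    7    8    9   10   11
a[i]    8    6    3    3    6    3   13    5   10    6   14   14
L[i]    1    1    1    1    2    1    3    2    3    3    4    4

2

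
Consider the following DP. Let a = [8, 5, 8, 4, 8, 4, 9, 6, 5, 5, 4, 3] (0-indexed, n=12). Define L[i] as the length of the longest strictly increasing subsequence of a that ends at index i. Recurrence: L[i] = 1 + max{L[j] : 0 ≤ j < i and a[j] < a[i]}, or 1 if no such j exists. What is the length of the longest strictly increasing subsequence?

3

   i    0    1    2    3    4    5    6    7    8    9   10   11
a[i]    8    5    8    4    8    4    9    6    5    5    4    3
L[i]    1    1    2    1    2    1    3    2    2    2    1    1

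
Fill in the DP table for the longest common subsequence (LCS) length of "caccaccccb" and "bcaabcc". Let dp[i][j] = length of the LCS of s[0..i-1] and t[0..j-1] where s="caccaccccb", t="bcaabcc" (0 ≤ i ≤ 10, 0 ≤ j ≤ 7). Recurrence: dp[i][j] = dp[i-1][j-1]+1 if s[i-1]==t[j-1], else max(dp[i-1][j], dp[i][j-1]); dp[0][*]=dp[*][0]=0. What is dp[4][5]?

   ''  b  c  a  a  b  c  c
''  0  0  0  0  0  0  0  0
 c  0  0  1  1  1  1  1  1
 a  0  0  1  2  2  2  2  2
 c  0  0  1  2  2  2  3  3
 c  0  0  1  2  2  2  3  4
 a  0  0  1  2  3  3  3  4
 c  0  0  1  2  3  3  4  4
 c  0  0  1  2  3  3  4  5
 c  0  0  1  2  3  3  4  5
 c  0  0  1  2  3  3  4  5
 b  0  1  1  2  3  4  4  5

2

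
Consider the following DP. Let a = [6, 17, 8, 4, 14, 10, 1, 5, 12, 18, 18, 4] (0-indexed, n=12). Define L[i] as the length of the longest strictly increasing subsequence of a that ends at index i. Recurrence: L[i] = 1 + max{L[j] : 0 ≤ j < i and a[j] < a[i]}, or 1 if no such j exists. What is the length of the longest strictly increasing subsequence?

   i    0    1    2    3    4    5    6    7    8    9   10   11
a[i]    6   17    8    4   14   10    1    5   12   18   18    4
L[i]    1    2    2    1    3    3    1    2    4    5    5    2

5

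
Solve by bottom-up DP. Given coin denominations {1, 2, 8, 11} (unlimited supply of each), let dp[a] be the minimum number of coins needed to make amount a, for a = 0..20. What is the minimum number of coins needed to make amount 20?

 a  0  1  2  3  4  5  6  7  8  9 10 11 12 13 14 15 16 17 18 19 20
dp  0  1  1  2  2  3  3  4  1  2  2  1  2  2  3  3  2  3  3  2  3

3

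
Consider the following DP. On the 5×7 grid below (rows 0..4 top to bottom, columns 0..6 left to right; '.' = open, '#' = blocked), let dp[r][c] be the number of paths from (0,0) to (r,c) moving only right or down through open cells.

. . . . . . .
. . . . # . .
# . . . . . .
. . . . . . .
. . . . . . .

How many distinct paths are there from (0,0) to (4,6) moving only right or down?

132

r\c   0   1   2   3   4   5   6
  0   1   1   1   1   1   1   1
  1   1   2   3   4   0   1   2
  2   0   2   5   9   9  10  12
  3   0   2   7  16  25  35  47
  4   0   2   9  25  50  85 132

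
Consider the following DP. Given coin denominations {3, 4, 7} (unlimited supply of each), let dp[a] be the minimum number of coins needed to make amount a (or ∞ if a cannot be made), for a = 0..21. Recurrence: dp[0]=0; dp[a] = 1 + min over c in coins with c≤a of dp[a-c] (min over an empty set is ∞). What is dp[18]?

3

 a  0  1  2  3  4  5  6  7  8  9 10 11 12 13 14 15 16 17 18 19 20 21
dp  0  -  -  1  1  -  2  1  2  3  2  2  3  3  2  3  4  3  3  4  4  3
(- denotes ∞ / unreachable)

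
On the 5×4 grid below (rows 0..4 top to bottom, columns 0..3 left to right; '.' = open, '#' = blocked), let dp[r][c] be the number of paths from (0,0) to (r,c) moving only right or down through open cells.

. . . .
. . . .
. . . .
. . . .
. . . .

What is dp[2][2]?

6

r\c   0   1   2   3
  0   1   1   1   1
  1   1   2   3   4
  2   1   3   6  10
  3   1   4  10  20
  4   1   5  15  35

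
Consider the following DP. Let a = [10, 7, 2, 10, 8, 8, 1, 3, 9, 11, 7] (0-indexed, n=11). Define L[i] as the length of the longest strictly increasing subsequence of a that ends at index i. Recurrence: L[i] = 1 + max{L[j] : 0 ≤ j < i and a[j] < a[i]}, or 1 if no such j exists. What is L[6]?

   i    0    1    2    3    4    5    6    7    8    9   10
a[i]   10    7    2   10    8    8    1    3    9   11    7
L[i]    1    1    1    2    2    2    1    2    3    4    3

1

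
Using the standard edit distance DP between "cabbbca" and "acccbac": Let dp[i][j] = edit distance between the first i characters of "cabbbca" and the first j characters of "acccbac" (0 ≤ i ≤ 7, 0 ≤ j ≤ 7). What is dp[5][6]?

4

   ''  a  c  c  c  b  a  c
''  0  1  2  3  4  5  6  7
 c  1  1  1  2  3  4  5  6
 a  2  1  2  2  3  4  4  5
 b  3  2  2  3  3  3  4  5
 b  4  3  3  3  4  3  4  5
 b  5  4  4  4  4  4  4  5
 c  6  5  4  4  4  5  5  4
 a  7  6  5  5  5  5  5  5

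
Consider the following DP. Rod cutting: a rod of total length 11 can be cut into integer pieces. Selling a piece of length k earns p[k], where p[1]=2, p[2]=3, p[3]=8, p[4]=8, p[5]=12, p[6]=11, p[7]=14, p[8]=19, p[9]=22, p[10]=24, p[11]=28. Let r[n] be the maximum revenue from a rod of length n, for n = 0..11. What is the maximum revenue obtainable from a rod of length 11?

28

   n    0    1    2    3    4    5    6    7    8    9   10   11
r[n]    0    2    4    8   10   12   16   18   20   24   26   28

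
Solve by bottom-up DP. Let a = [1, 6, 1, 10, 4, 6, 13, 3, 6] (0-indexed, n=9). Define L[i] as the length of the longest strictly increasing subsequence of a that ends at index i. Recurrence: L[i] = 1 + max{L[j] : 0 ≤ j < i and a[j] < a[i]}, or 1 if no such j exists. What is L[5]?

3

   i    0    1    2    3    4    5    6    7    8
a[i]    1    6    1   10    4    6   13    3    6
L[i]    1    2    1    3    2    3    4    2    3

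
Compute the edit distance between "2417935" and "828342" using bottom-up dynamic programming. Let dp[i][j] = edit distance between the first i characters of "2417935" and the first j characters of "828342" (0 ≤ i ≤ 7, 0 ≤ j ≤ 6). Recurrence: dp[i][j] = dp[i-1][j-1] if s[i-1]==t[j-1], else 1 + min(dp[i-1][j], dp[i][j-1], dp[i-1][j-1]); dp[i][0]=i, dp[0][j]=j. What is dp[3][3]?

   ''  8  2  8  3  4  2
''  0  1  2  3  4  5  6
 2  1  1  1  2  3  4  5
 4  2  2  2  2  3  3  4
 1  3  3  3  3  3  4  4
 7  4  4  4  4  4  4  5
 9  5  5  5  5  5  5  5
 3  6  6  6  6  5  6  6
 5  7  7  7  7  6  6  7

3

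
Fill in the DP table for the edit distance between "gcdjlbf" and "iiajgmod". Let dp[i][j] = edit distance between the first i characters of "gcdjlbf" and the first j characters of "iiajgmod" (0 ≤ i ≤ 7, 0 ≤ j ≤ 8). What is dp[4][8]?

7

   ''  i  i  a  j  g  m  o  d
''  0  1  2  3  4  5  6  7  8
 g  1  1  2  3  4  4  5  6  7
 c  2  2  2  3  4  5  5  6  7
 d  3  3  3  3  4  5  6  6  6
 j  4  4  4  4  3  4  5  6  7
 l  5  5  5  5  4  4  5  6  7
 b  6  6  6  6  5  5  5  6  7
 f  7  7  7  7  6  6  6  6  7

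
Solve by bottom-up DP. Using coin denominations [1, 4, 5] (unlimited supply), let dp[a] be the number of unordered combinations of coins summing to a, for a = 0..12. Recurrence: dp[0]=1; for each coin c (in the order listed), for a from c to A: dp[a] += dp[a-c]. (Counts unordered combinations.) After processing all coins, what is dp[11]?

after  coin     0     1     2     3     4     5     6     7     8     9    10    11    12
          1     1     1     1     1     1     1     1     1     1     1     1     1     1
          4     1     1     1     1     2     2     2     2     3     3     3     3     4
          5     1     1     1     1     2     3     3     3     4     5     6     6     7

6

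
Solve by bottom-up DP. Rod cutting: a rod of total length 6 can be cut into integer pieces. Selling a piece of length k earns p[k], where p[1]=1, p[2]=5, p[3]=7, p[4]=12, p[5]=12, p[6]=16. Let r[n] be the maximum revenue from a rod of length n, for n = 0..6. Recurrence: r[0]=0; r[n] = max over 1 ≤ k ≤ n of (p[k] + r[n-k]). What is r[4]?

   n    0    1    2    3    4    5    6
r[n]    0    1    5    7   12   13   17

12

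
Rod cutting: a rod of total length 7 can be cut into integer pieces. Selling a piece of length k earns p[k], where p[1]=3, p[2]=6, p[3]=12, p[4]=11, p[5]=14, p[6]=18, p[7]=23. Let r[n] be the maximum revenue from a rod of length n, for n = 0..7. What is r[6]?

24

   n    0    1    2    3    4    5    6    7
r[n]    0    3    6   12   15   18   24   27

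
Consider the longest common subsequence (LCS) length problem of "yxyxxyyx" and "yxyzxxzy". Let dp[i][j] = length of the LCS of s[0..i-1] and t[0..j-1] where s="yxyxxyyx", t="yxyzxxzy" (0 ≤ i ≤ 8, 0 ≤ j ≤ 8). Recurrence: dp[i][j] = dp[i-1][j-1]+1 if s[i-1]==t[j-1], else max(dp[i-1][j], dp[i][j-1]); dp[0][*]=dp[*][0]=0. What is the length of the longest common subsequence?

   ''  y  x  y  z  x  x  z  y
''  0  0  0  0  0  0  0  0  0
 y  0  1  1  1  1  1  1  1  1
 x  0  1  2  2  2  2  2  2  2
 y  0  1  2  3  3  3  3  3  3
 x  0  1  2  3  3  4  4  4  4
 x  0  1  2  3  3  4  5  5  5
 y  0  1  2  3  3  4  5  5  6
 y  0  1  2  3  3  4  5  5  6
 x  0  1  2  3  3  4  5  5  6

6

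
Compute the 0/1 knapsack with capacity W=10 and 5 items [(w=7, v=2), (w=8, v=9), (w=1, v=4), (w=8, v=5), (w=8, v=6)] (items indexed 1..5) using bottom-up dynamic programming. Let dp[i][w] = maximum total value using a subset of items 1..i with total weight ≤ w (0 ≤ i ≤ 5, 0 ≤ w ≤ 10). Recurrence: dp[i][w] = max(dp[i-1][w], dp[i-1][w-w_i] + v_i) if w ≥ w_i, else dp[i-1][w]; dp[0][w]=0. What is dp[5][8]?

9

i\w   0   1   2   3   4   5   6   7   8   9  10
  0   0   0   0   0   0   0   0   0   0   0   0
  1   0   0   0   0   0   0   0   2   2   2   2
  2   0   0   0   0   0   0   0   2   9   9   9
  3   0   4   4   4   4   4   4   4   9  13  13
  4   0   4   4   4   4   4   4   4   9  13  13
  5   0   4   4   4   4   4   4   4   9  13  13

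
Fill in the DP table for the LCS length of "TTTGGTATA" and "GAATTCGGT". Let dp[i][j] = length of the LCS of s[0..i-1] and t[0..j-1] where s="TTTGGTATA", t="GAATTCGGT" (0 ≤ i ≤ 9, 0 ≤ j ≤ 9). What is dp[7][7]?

   ''  G  A  A  T  T  C  G  G  T
''  0  0  0  0  0  0  0  0  0  0
 T  0  0  0  0  1  1  1  1  1  1
 T  0  0  0  0  1  2  2  2  2  2
 T  0  0  0  0  1  2  2  2  2  3
 G  0  1  1  1  1  2  2  3  3  3
 G  0  1  1  1  1  2  2  3  4  4
 T  0  1  1  1  2  2  2  3  4  5
 A  0  1  2  2  2  2  2  3  4  5
 T  0  1  2  2  3  3  3  3  4  5
 A  0  1  2  3  3  3  3  3  4  5

3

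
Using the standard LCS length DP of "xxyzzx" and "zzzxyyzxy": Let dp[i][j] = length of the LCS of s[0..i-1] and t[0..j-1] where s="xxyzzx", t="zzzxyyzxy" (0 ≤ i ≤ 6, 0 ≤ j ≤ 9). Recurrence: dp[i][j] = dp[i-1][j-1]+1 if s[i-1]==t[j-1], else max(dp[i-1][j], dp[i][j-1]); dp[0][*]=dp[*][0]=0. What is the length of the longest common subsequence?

   ''  z  z  z  x  y  y  z  x  y
''  0  0  0  0  0  0  0  0  0  0
 x  0  0  0  0  1  1  1  1  1  1
 x  0  0  0  0  1  1  1  1  2  2
 y  0  0  0  0  1  2  2  2  2  3
 z  0  1  1  1  1  2  2  3  3  3
 z  0  1  2  2  2  2  2  3  3  3
 x  0  1  2  2  3  3  3  3  4  4

4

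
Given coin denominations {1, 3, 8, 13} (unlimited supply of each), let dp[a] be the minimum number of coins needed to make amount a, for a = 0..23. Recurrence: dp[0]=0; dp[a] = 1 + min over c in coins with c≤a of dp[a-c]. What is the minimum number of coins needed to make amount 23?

 a  0  1  2  3  4  5  6  7  8  9 10 11 12 13 14 15 16 17 18 19 20 21 22 23
dp  0  1  2  1  2  3  2  3  1  2  3  2  3  1  2  3  2  3  4  3  4  2  3  4

4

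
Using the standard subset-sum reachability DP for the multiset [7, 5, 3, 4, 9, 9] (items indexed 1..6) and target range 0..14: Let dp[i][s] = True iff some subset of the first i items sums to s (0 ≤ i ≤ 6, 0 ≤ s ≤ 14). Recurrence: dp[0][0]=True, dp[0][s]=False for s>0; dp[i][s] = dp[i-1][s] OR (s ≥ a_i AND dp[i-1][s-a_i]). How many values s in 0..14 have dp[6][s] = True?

12

i\s   0   1   2   3   4   5   6   7   8   9  10  11  12  13  14
  0   T   F   F   F   F   F   F   F   F   F   F   F   F   F   F
  1   T   F   F   F   F   F   F   T   F   F   F   F   F   F   F
  2   T   F   F   F   F   T   F   T   F   F   F   F   T   F   F
  3   T   F   F   T   F   T   F   T   T   F   T   F   T   F   F
  4   T   F   F   T   T   T   F   T   T   T   T   T   T   F   T
  5   T   F   F   T   T   T   F   T   T   T   T   T   T   T   T
  6   T   F   F   T   T   T   F   T   T   T   T   T   T   T   T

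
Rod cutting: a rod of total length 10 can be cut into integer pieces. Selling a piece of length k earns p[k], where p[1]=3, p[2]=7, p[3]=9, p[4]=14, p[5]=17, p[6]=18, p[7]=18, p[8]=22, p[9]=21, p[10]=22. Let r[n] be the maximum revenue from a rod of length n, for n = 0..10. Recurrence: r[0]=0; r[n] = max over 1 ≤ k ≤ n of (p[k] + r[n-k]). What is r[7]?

24

   n    0    1    2    3    4    5    6    7    8    9   10
r[n]    0    3    7   10   14   17   21   24   28   31   35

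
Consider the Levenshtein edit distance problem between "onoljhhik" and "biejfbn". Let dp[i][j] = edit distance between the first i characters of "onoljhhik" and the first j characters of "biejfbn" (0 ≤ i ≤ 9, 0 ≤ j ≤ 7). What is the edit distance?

8

   ''  b  i  e  j  f  b  n
''  0  1  2  3  4  5  6  7
 o  1  1  2  3  4  5  6  7
 n  2  2  2  3  4  5  6  6
 o  3  3  3  3  4  5  6  7
 l  4  4  4  4  4  5  6  7
 j  5  5  5  5  4  5  6  7
 h  6  6  6  6  5  5  6  7
 h  7  7  7  7  6  6  6  7
 i  8  8  7  8  7  7  7  7
 k  9  9  8  8  8  8  8  8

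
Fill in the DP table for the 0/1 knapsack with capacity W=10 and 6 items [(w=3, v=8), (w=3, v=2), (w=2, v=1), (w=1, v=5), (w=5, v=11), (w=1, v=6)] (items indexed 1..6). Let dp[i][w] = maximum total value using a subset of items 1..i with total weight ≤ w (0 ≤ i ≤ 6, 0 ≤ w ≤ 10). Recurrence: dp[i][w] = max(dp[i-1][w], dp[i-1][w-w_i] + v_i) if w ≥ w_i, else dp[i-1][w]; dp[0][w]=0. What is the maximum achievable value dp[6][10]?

30

i\w   0   1   2   3   4   5   6   7   8   9  10
  0   0   0   0   0   0   0   0   0   0   0   0
  1   0   0   0   8   8   8   8   8   8   8   8
  2   0   0   0   8   8   8  10  10  10  10  10
  3   0   0   1   8   8   9  10  10  11  11  11
  4   0   5   5   8  13  13  14  15  15  16  16
  5   0   5   5   8  13  13  16  16  19  24  24
  6   0   6  11  11  14  19  19  22  22  25  30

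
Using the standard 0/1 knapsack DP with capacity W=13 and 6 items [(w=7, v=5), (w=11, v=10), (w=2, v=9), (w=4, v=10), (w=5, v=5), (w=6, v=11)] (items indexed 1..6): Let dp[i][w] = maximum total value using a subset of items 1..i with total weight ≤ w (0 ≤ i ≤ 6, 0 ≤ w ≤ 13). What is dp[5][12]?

24

i\w   0   1   2   3   4   5   6   7   8   9  10  11  12  13
  0   0   0   0   0   0   0   0   0   0   0   0   0   0   0
  1   0   0   0   0   0   0   0   5   5   5   5   5   5   5
  2   0   0   0   0   0   0   0   5   5   5   5  10  10  10
  3   0   0   9   9   9   9   9   9   9  14  14  14  14  19
  4   0   0   9   9  10  10  19  19  19  19  19  19  19  24
  5   0   0   9   9  10  10  19  19  19  19  19  24  24  24
  6   0   0   9   9  10  10  19  19  20  20  21  24  30  30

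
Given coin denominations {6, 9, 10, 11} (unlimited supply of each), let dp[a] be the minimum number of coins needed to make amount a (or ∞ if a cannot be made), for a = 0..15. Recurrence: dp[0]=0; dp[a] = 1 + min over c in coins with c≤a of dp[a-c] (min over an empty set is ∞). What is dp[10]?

1

 a  0  1  2  3  4  5  6  7  8  9 10 11 12 13 14 15
dp  0  -  -  -  -  -  1  -  -  1  1  1  2  -  -  2
(- denotes ∞ / unreachable)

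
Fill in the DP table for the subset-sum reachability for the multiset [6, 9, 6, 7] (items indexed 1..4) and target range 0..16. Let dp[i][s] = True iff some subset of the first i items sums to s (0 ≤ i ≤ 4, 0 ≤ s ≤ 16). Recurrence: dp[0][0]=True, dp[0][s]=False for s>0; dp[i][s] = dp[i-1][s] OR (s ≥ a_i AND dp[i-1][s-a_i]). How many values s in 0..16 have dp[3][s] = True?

5

i\s   0   1   2   3   4   5   6   7   8   9  10  11  12  13  14  15  16
  0   T   F   F   F   F   F   F   F   F   F   F   F   F   F   F   F   F
  1   T   F   F   F   F   F   T   F   F   F   F   F   F   F   F   F   F
  2   T   F   F   F   F   F   T   F   F   T   F   F   F   F   F   T   F
  3   T   F   F   F   F   F   T   F   F   T   F   F   T   F   F   T   F
  4   T   F   F   F   F   F   T   T   F   T   F   F   T   T   F   T   T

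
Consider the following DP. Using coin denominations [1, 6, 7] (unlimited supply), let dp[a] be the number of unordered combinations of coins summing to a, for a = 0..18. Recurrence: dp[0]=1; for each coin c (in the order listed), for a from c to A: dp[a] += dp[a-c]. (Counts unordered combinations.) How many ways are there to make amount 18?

after  coin     0     1     2     3     4     5     6     7     8     9    10    11    12    13    14    15    16    17    18
          1     1     1     1     1     1     1     1     1     1     1     1     1     1     1     1     1     1     1     1
          6     1     1     1     1     1     1     2     2     2     2     2     2     3     3     3     3     3     3     4
          7     1     1     1     1     1     1     2     3     3     3     3     3     4     5     6     6     6     6     7

7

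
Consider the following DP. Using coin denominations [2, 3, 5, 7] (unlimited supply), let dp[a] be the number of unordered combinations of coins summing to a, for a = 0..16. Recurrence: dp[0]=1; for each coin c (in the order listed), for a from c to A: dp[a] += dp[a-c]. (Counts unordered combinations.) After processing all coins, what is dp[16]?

after  coin     0     1     2     3     4     5     6     7     8     9    10    11    12    13    14    15    16
          2     1     0     1     0     1     0     1     0     1     0     1     0     1     0     1     0     1
          3     1     0     1     1     1     1     2     1     2     2     2     2     3     2     3     3     3
          5     1     0     1     1     1     2     2     2     3     3     4     4     5     5     6     7     7
          7     1     0     1     1     1     2     2     3     3     4     5     5     7     7     9    10    11

11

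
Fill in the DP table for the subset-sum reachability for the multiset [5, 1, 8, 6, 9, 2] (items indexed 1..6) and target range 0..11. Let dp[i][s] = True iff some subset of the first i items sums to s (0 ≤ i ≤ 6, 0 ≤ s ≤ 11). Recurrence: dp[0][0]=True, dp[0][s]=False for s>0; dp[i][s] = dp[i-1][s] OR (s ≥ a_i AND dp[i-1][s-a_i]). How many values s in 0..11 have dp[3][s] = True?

6

i\s   0   1   2   3   4   5   6   7   8   9  10  11
  0   T   F   F   F   F   F   F   F   F   F   F   F
  1   T   F   F   F   F   T   F   F   F   F   F   F
  2   T   T   F   F   F   T   T   F   F   F   F   F
  3   T   T   F   F   F   T   T   F   T   T   F   F
  4   T   T   F   F   F   T   T   T   T   T   F   T
  5   T   T   F   F   F   T   T   T   T   T   T   T
  6   T   T   T   T   F   T   T   T   T   T   T   T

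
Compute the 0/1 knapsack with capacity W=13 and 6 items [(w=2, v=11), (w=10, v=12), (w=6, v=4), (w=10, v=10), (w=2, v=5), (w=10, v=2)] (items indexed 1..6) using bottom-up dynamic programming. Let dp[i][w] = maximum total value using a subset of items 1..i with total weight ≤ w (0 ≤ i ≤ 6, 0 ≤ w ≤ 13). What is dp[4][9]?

i\w   0   1   2   3   4   5   6   7   8   9  10  11  12  13
  0   0   0   0   0   0   0   0   0   0   0   0   0   0   0
  1   0   0  11  11  11  11  11  11  11  11  11  11  11  11
  2   0   0  11  11  11  11  11  11  11  11  12  12  23  23
  3   0   0  11  11  11  11  11  11  15  15  15  15  23  23
  4   0   0  11  11  11  11  11  11  15  15  15  15  23  23
  5   0   0  11  11  16  16  16  16  16  16  20  20  23  23
  6   0   0  11  11  16  16  16  16  16  16  20  20  23  23

15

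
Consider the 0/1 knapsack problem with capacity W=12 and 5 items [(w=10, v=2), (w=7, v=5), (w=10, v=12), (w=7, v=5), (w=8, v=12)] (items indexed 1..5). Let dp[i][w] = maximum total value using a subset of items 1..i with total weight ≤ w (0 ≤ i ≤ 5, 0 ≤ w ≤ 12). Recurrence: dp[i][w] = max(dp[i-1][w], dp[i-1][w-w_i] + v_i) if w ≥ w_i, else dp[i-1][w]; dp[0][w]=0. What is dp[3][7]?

5

i\w   0   1   2   3   4   5   6   7   8   9  10  11  12
  0   0   0   0   0   0   0   0   0   0   0   0   0   0
  1   0   0   0   0   0   0   0   0   0   0   2   2   2
  2   0   0   0   0   0   0   0   5   5   5   5   5   5
  3   0   0   0   0   0   0   0   5   5   5  12  12  12
  4   0   0   0   0   0   0   0   5   5   5  12  12  12
  5   0   0   0   0   0   0   0   5  12  12  12  12  12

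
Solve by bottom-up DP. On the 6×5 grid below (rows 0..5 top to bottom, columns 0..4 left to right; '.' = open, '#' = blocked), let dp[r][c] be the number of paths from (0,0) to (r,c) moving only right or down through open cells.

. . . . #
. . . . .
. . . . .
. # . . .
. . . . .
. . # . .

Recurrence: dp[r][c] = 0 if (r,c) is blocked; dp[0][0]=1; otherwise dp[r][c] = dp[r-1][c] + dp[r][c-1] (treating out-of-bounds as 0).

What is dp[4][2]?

7

r\c   0   1   2   3   4
  0   1   1   1   1   0
  1   1   2   3   4   4
  2   1   3   6  10  14
  3   1   0   6  16  30
  4   1   1   7  23  53
  5   1   2   0  23  76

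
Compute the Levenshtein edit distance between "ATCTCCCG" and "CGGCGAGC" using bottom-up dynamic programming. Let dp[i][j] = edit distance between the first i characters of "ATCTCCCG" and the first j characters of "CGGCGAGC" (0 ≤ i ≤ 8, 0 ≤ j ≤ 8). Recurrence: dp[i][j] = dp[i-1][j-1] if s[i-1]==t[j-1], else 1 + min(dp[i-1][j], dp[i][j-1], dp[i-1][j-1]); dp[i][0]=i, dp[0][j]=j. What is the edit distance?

7

   ''  C  G  G  C  G  A  G  C
''  0  1  2  3  4  5  6  7  8
 A  1  1  2  3  4  5  5  6  7
 T  2  2  2  3  4  5  6  6  7
 C  3  2  3  3  3  4  5  6  6
 T  4  3  3  4  4  4  5  6  7
 C  5  4  4  4  4  5  5  6  6
 C  6  5  5  5  4  5  6  6  6
 C  7  6  6  6  5  5  6  7  6
 G  8  7  6  6  6  5  6  6  7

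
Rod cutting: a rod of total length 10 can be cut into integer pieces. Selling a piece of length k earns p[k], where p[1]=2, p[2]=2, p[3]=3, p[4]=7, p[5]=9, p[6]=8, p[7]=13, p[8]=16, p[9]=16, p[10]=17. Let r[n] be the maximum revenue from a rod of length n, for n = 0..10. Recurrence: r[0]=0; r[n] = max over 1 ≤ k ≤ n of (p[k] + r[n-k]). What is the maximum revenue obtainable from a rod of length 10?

20

   n    0    1    2    3    4    5    6    7    8    9   10
r[n]    0    2    4    6    8   10   12   14   16   18   20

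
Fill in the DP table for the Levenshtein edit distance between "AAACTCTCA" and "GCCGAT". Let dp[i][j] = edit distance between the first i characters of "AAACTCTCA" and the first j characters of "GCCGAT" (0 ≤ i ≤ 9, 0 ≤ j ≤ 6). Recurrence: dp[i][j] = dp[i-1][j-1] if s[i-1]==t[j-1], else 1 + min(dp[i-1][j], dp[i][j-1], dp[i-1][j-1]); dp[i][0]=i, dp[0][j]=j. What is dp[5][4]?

4

   ''  G  C  C  G  A  T
''  0  1  2  3  4  5  6
 A  1  1  2  3  4  4  5
 A  2  2  2  3  4  4  5
 A  3  3  3  3  4  4  5
 C  4  4  3  3  4  5  5
 T  5  5  4  4  4  5  5
 C  6  6  5  4  5  5  6
 T  7  7  6  5  5  6  5
 C  8  8  7  6  6  6  6
 A  9  9  8  7  7  6  7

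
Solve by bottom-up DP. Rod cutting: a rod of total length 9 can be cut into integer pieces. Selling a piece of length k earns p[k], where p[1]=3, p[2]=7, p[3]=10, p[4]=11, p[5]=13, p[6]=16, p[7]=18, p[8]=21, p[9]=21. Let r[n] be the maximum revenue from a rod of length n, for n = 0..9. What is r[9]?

   n    0    1    2    3    4    5    6    7    8    9
r[n]    0    3    7   10   14   17   21   24   28   31

31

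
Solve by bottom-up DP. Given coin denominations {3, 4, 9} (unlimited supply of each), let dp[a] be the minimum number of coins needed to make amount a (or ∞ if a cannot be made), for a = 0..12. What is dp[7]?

 a  0  1  2  3  4  5  6  7  8  9 10 11 12
dp  0  -  -  1  1  -  2  2  2  1  3  3  2
(- denotes ∞ / unreachable)

2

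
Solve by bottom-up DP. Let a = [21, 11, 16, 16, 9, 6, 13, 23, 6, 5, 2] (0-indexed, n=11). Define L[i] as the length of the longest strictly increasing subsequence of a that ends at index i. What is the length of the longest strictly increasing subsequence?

   i    0    1    2    3    4    5    6    7    8    9   10
a[i]   21   11   16   16    9    6   13   23    6    5    2
L[i]    1    1    2    2    1    1    2    3    1    1    1

3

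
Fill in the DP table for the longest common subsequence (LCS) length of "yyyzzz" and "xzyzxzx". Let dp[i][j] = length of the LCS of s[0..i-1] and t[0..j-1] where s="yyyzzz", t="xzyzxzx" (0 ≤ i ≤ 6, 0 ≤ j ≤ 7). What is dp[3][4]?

1

   ''  x  z  y  z  x  z  x
''  0  0  0  0  0  0  0  0
 y  0  0  0  1  1  1  1  1
 y  0  0  0  1  1  1  1  1
 y  0  0  0  1  1  1  1  1
 z  0  0  1  1  2  2  2  2
 z  0  0  1  1  2  2  3  3
 z  0  0  1  1  2  2  3  3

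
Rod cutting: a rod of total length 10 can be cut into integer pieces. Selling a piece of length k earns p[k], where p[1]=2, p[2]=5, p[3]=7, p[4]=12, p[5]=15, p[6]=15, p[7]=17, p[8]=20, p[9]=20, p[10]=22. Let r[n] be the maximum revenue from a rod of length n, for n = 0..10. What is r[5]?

15

   n    0    1    2    3    4    5    6    7    8    9   10
r[n]    0    2    5    7   12   15   17   20   24   27   30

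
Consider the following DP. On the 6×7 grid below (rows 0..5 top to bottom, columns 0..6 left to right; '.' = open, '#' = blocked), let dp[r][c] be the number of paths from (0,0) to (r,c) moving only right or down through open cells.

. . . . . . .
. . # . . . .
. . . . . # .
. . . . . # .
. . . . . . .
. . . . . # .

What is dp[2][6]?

r\c   0   1   2   3   4   5   6
  0   1   1   1   1   1   1   1
  1   1   2   0   1   2   3   4
  2   1   3   3   4   6   0   4
  3   1   4   7  11  17   0   4
  4   1   5  12  23  40  40  44
  5   1   6  18  41  81   0  44

4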